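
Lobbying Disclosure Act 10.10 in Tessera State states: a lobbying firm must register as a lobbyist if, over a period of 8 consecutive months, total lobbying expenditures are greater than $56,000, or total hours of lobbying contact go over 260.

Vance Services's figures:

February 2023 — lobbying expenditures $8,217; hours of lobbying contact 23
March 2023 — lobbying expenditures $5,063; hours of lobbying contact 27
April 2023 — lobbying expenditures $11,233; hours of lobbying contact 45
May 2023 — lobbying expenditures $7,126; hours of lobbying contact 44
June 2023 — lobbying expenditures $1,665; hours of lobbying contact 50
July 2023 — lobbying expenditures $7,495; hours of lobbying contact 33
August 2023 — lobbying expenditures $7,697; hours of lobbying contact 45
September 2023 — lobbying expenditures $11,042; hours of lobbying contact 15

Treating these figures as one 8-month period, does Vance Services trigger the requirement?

Yes

Total lobbying expenditures: $8,217 + $5,063 + $11,233 + $7,126 + $1,665 + $7,495 + $7,697 + $11,042 = $59,538 (> $56,000).
Total hours of lobbying contact: 23 + 27 + 45 + 44 + 50 + 33 + 45 + 15 = 282 (> 260).
The test is 'or': at least one threshold is exceeded.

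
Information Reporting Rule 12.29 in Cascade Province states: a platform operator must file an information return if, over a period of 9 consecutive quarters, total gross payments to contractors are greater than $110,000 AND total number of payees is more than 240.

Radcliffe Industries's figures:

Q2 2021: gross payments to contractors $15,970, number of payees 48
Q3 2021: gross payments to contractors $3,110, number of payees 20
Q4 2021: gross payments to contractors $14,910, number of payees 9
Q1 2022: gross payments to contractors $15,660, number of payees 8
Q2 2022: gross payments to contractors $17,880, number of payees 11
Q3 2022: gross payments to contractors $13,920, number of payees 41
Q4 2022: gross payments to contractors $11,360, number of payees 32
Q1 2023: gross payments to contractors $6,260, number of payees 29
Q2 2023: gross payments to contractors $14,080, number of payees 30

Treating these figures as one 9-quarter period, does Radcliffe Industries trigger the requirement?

No

Total gross payments to contractors: $15,970 + $3,110 + $14,910 + $15,660 + $17,880 + $13,920 + $11,360 + $6,260 + $14,080 = $113,150 (> $110,000).
Total number of payees: 48 + 20 + 9 + 8 + 11 + 41 + 32 + 29 + 30 = 228 (≤ 240).
The test is 'and': the rule requires both, and at least one is not exceeded.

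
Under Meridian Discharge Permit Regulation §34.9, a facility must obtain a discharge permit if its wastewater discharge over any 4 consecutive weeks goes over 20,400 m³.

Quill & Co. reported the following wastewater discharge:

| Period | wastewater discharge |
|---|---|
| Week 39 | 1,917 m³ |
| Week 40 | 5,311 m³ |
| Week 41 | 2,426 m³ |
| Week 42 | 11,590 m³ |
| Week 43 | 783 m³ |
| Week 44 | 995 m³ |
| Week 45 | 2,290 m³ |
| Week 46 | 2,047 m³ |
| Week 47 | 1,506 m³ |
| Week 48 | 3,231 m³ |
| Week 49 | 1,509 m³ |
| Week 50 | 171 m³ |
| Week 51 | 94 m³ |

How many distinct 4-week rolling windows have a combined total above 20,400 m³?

Week 39–Week 42: 1,917 m³ + 5,311 m³ + 2,426 m³ + 11,590 m³ = 21,244 m³ (over)
Week 40–Week 43: 5,311 m³ + 2,426 m³ + 11,590 m³ + 783 m³ = 20,110 m³ (under)
Week 41–Week 44: 2,426 m³ + 11,590 m³ + 783 m³ + 995 m³ = 15,794 m³ (under)
Week 42–Week 45: 11,590 m³ + 783 m³ + 995 m³ + 2,290 m³ = 15,658 m³ (under)
Week 43–Week 46: 783 m³ + 995 m³ + 2,290 m³ + 2,047 m³ = 6,115 m³ (under)
Week 44–Week 47: 995 m³ + 2,290 m³ + 2,047 m³ + 1,506 m³ = 6,838 m³ (under)
Week 45–Week 48: 2,290 m³ + 2,047 m³ + 1,506 m³ + 3,231 m³ = 9,074 m³ (under)
Week 46–Week 49: 2,047 m³ + 1,506 m³ + 3,231 m³ + 1,509 m³ = 8,293 m³ (under)
Week 47–Week 50: 1,506 m³ + 3,231 m³ + 1,509 m³ + 171 m³ = 6,417 m³ (under)
Week 48–Week 51: 3,231 m³ + 1,509 m³ + 171 m³ + 94 m³ = 5,005 m³ (under)
1 window exceeds the threshold.

1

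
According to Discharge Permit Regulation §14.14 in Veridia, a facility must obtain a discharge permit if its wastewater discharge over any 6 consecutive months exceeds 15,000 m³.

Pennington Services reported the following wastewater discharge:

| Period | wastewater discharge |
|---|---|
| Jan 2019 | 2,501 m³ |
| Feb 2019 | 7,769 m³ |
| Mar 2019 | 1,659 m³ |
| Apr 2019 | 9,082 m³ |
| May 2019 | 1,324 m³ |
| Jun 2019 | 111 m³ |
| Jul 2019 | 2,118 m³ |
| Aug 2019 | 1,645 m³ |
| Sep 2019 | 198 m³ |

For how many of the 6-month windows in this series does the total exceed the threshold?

Jan 2019–Jun 2019: 2,501 m³ + 7,769 m³ + 1,659 m³ + 9,082 m³ + 1,324 m³ + 111 m³ = 22,446 m³ (over)
Feb 2019–Jul 2019: 7,769 m³ + 1,659 m³ + 9,082 m³ + 1,324 m³ + 111 m³ + 2,118 m³ = 22,063 m³ (over)
Mar 2019–Aug 2019: 1,659 m³ + 9,082 m³ + 1,324 m³ + 111 m³ + 2,118 m³ + 1,645 m³ = 15,939 m³ (over)
Apr 2019–Sep 2019: 9,082 m³ + 1,324 m³ + 111 m³ + 2,118 m³ + 1,645 m³ + 198 m³ = 14,478 m³ (under)
3 windows exceed the threshold.

3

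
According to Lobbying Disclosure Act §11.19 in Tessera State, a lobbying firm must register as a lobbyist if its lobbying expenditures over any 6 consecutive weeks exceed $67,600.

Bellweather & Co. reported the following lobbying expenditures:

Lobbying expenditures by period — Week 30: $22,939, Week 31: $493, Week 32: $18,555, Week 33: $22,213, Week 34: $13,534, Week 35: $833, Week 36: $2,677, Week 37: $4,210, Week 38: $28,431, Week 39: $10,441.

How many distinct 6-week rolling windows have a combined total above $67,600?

Week 30–Week 35: $22,939 + $493 + $18,555 + $22,213 + $13,534 + $833 = $78,567 (over)
Week 31–Week 36: $493 + $18,555 + $22,213 + $13,534 + $833 + $2,677 = $58,305 (under)
Week 32–Week 37: $18,555 + $22,213 + $13,534 + $833 + $2,677 + $4,210 = $62,022 (under)
Week 33–Week 38: $22,213 + $13,534 + $833 + $2,677 + $4,210 + $28,431 = $71,898 (over)
Week 34–Week 39: $13,534 + $833 + $2,677 + $4,210 + $28,431 + $10,441 = $60,126 (under)
2 windows exceed the threshold.

2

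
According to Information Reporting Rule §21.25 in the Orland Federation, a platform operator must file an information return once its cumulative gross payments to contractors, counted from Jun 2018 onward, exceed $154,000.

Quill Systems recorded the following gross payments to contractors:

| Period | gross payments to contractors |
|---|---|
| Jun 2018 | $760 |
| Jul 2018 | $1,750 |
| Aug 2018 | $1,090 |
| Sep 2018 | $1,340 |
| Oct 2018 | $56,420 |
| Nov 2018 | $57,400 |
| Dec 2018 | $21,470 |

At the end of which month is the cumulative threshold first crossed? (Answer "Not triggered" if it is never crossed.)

Not triggered

Through Jun 2018: $760
Through Jul 2018: $2,510
Through Aug 2018: $3,600
Through Sep 2018: $4,940
Through Oct 2018: $61,360
Through Nov 2018: $118,760
Through Dec 2018: $140,230
Final cumulative total $140,230 ≤ $154,000; the threshold is never exceeded.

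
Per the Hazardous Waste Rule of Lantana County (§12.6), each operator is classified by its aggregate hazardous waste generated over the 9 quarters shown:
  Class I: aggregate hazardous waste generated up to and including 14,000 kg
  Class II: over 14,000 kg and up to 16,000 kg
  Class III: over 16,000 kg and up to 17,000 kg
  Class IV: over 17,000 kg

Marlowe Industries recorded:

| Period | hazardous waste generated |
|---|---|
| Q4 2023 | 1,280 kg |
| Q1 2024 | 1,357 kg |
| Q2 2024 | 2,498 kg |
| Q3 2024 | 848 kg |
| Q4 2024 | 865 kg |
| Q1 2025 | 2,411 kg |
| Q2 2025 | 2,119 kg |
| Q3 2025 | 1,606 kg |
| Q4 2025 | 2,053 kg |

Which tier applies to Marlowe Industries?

Class II

Aggregate hazardous waste generated: 1,280 kg + 1,357 kg + 2,498 kg + 848 kg + 865 kg + 2,411 kg + 2,119 kg + 1,606 kg + 2,053 kg = 15,037 kg.
14,000 kg < 15,037 kg ≤ 16,000 kg, so Class II applies.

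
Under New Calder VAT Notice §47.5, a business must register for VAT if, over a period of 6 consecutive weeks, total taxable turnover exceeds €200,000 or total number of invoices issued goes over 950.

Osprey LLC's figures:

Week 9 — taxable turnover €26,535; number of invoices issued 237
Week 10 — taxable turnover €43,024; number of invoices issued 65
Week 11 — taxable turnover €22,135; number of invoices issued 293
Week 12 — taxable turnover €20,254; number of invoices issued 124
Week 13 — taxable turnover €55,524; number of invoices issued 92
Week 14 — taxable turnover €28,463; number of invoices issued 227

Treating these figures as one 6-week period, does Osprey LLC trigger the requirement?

Yes

Total taxable turnover: €26,535 + €43,024 + €22,135 + €20,254 + €55,524 + €28,463 = €195,935 (≤ €200,000).
Total number of invoices issued: 237 + 65 + 293 + 124 + 92 + 227 = 1,038 (> 950).
The test is 'or': at least one threshold is exceeded.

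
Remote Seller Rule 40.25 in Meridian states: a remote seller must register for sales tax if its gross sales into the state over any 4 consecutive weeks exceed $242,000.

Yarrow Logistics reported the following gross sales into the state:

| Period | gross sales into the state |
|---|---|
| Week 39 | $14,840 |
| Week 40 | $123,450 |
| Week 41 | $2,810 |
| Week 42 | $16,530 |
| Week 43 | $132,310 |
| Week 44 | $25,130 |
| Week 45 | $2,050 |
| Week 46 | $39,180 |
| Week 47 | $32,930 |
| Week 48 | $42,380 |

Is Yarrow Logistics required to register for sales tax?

Week 39–Week 42: $14,840 + $123,450 + $2,810 + $16,530 = $157,630 (under)
Week 40–Week 43: $123,450 + $2,810 + $16,530 + $132,310 = $275,100 (over)
Week 41–Week 44: $2,810 + $16,530 + $132,310 + $25,130 = $176,780 (under)
Week 42–Week 45: $16,530 + $132,310 + $25,130 + $2,050 = $176,020 (under)
Week 43–Week 46: $132,310 + $25,130 + $2,050 + $39,180 = $198,670 (under)
Week 44–Week 47: $25,130 + $2,050 + $39,180 + $32,930 = $99,290 (under)
Week 45–Week 48: $2,050 + $39,180 + $32,930 + $42,380 = $116,540 (under)
At least one window exceeds $242,000.

Yes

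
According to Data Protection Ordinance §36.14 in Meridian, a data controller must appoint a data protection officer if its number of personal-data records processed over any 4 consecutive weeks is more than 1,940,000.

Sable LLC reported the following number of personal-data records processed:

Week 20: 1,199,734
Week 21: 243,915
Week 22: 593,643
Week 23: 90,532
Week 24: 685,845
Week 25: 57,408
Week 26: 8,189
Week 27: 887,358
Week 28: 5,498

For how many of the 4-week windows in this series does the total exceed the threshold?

Week 20–Week 23: 1,199,734 + 243,915 + 593,643 + 90,532 = 2,127,824 (over)
Week 21–Week 24: 243,915 + 593,643 + 90,532 + 685,845 = 1,613,935 (under)
Week 22–Week 25: 593,643 + 90,532 + 685,845 + 57,408 = 1,427,428 (under)
Week 23–Week 26: 90,532 + 685,845 + 57,408 + 8,189 = 841,974 (under)
Week 24–Week 27: 685,845 + 57,408 + 8,189 + 887,358 = 1,638,800 (under)
Week 25–Week 28: 57,408 + 8,189 + 887,358 + 5,498 = 958,453 (under)
1 window exceeds the threshold.

1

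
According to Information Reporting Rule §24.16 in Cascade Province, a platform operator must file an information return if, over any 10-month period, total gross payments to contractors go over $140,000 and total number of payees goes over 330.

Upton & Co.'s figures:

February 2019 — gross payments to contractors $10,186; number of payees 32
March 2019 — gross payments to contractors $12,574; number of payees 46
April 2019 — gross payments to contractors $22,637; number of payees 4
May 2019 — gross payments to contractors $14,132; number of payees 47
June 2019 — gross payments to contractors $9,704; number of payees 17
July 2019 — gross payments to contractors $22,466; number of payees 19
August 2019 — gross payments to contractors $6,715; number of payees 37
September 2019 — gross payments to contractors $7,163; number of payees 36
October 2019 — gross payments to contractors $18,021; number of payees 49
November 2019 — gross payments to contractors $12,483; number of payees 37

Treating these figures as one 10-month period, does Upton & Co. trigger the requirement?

No

Total gross payments to contractors: $10,186 + $12,574 + $22,637 + $14,132 + $9,704 + $22,466 + $6,715 + $7,163 + $18,021 + $12,483 = $136,081 (≤ $140,000).
Total number of payees: 32 + 46 + 4 + 47 + 17 + 19 + 37 + 36 + 49 + 37 = 324 (≤ 330).
The test is 'and': the rule requires both, and at least one is not exceeded.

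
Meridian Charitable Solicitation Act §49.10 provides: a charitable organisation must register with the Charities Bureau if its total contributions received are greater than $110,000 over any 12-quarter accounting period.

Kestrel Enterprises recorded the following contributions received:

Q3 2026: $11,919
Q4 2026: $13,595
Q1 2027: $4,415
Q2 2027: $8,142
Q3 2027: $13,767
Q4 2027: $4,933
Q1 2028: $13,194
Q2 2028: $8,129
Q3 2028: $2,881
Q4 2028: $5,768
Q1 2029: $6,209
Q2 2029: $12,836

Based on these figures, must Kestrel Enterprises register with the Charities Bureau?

Total contributions received: $11,919 + $13,595 + $4,415 + $8,142 + $13,767 + $4,933 + $13,194 + $8,129 + $2,881 + $5,768 + $6,209 + $12,836 = $105,788.
$105,788 ≤ $110,000, so the threshold is not exceeded.

No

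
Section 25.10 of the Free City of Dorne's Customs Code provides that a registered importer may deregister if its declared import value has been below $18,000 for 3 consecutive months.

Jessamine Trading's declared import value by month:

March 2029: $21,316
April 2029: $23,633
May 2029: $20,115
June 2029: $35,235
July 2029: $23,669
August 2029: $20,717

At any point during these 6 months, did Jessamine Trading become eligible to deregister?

No

No month is below $18,000.
Longest run of consecutive months below the threshold: 0.
0 < 3, so Jessamine Trading never became eligible.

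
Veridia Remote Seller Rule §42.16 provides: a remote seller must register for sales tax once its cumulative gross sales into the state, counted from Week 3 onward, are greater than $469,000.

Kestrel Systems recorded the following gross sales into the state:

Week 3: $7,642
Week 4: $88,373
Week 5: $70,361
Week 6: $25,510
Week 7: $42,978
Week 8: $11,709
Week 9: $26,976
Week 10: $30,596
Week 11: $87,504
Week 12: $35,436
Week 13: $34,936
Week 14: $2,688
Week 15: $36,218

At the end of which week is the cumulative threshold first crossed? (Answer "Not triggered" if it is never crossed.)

Week 15

Through Week 3: $7,642
Through Week 4: $96,015
Through Week 5: $166,376
Through Week 6: $191,886
Through Week 7: $234,864
Through Week 8: $246,573
Through Week 9: $273,549
Through Week 10: $304,145
Through Week 11: $391,649
Through Week 12: $427,085
Through Week 13: $462,021
Through Week 14: $464,709
Through Week 15: $500,927 ← exceeds threshold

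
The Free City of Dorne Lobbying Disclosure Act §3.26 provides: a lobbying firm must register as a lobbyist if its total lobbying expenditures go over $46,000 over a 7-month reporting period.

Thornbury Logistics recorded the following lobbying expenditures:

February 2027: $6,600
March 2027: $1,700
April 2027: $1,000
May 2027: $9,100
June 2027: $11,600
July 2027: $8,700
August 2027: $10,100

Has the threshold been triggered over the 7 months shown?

Yes

Total lobbying expenditures: $6,600 + $1,700 + $1,000 + $9,100 + $11,600 + $8,700 + $10,100 = $48,800.
$48,800 > $46,000, so the threshold is exceeded.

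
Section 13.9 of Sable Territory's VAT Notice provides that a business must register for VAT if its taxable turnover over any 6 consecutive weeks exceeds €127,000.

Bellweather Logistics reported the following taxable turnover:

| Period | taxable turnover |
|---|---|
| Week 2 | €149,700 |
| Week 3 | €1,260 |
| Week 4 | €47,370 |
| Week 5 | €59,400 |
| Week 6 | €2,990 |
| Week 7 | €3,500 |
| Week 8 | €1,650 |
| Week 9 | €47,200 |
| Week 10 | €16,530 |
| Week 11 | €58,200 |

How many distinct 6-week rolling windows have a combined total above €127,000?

4

Week 2–Week 7: €149,700 + €1,260 + €47,370 + €59,400 + €2,990 + €3,500 = €264,220 (over)
Week 3–Week 8: €1,260 + €47,370 + €59,400 + €2,990 + €3,500 + €1,650 = €116,170 (under)
Week 4–Week 9: €47,370 + €59,400 + €2,990 + €3,500 + €1,650 + €47,200 = €162,110 (over)
Week 5–Week 10: €59,400 + €2,990 + €3,500 + €1,650 + €47,200 + €16,530 = €131,270 (over)
Week 6–Week 11: €2,990 + €3,500 + €1,650 + €47,200 + €16,530 + €58,200 = €130,070 (over)
4 windows exceed the threshold.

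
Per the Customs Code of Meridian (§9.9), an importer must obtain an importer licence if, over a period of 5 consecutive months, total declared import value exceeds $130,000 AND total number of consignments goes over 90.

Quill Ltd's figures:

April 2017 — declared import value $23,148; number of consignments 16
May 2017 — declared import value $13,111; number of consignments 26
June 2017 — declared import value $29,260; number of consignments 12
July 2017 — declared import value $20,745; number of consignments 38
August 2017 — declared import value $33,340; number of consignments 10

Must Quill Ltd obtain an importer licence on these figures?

No

Total declared import value: $23,148 + $13,111 + $29,260 + $20,745 + $33,340 = $119,604 (≤ $130,000).
Total number of consignments: 16 + 26 + 12 + 38 + 10 = 102 (> 90).
The test is 'and': the rule requires both, and at least one is not exceeded.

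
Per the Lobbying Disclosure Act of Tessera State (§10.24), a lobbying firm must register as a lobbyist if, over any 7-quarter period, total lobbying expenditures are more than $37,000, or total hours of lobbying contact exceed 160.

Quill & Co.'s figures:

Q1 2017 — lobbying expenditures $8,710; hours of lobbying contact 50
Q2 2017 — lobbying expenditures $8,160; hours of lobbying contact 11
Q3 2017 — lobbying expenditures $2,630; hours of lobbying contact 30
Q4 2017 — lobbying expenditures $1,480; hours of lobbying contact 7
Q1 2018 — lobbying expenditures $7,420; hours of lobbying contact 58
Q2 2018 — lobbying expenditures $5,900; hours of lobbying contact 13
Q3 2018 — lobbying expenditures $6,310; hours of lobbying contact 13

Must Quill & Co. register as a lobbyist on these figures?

Yes

Total lobbying expenditures: $8,710 + $8,160 + $2,630 + $1,480 + $7,420 + $5,900 + $6,310 = $40,610 (> $37,000).
Total hours of lobbying contact: 50 + 11 + 30 + 7 + 58 + 13 + 13 = 182 (> 160).
The test is 'or': at least one threshold is exceeded.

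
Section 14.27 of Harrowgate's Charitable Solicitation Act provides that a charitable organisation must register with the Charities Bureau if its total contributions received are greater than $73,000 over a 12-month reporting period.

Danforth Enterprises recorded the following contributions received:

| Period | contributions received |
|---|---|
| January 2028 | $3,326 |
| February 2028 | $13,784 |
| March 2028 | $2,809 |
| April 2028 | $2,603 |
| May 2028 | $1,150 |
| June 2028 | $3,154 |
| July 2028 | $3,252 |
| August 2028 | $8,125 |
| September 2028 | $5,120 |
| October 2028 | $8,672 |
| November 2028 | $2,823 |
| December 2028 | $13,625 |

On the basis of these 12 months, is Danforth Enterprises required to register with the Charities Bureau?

No

Total contributions received: $3,326 + $13,784 + $2,809 + $2,603 + $1,150 + $3,154 + $3,252 + $8,125 + $5,120 + $8,672 + $2,823 + $13,625 = $68,443.
$68,443 ≤ $73,000, so the threshold is not exceeded.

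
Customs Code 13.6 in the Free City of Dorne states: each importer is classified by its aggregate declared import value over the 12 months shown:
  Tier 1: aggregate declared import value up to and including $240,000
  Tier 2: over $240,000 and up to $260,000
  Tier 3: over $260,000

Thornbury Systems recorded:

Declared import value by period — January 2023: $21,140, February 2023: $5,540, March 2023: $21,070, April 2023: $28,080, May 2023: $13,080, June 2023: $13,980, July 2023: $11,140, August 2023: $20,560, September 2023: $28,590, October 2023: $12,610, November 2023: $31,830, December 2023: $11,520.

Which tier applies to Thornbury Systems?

Tier 1

Aggregate declared import value: $21,140 + $5,540 + $21,070 + $28,080 + $13,080 + $13,980 + $11,140 + $20,560 + $28,590 + $12,610 + $31,830 + $11,520 = $219,140.
$219,140 ≤ $240,000, so Tier 1 applies.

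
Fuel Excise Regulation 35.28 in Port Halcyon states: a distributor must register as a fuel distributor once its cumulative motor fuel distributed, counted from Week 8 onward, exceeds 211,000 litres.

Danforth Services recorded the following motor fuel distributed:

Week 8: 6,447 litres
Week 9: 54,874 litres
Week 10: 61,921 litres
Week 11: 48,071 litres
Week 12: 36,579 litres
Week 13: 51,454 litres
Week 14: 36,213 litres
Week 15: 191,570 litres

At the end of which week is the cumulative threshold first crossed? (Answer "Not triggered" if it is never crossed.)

Through Week 8: 6,447 litres
Through Week 9: 61,321 litres
Through Week 10: 123,242 litres
Through Week 11: 171,313 litres
Through Week 12: 207,892 litres
Through Week 13: 259,346 litres ← exceeds threshold

Week 13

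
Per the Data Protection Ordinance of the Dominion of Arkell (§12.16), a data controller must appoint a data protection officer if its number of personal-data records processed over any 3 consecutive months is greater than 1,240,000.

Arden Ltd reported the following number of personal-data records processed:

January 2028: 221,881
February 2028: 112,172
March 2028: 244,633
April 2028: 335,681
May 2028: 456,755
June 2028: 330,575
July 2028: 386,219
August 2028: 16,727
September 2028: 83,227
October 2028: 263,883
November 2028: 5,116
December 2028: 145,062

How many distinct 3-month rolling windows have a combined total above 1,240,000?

0

January 2028–March 2028: 221,881 + 112,172 + 244,633 = 578,686 (under)
February 2028–April 2028: 112,172 + 244,633 + 335,681 = 692,486 (under)
March 2028–May 2028: 244,633 + 335,681 + 456,755 = 1,037,069 (under)
April 2028–June 2028: 335,681 + 456,755 + 330,575 = 1,123,011 (under)
May 2028–July 2028: 456,755 + 330,575 + 386,219 = 1,173,549 (under)
June 2028–August 2028: 330,575 + 386,219 + 16,727 = 733,521 (under)
July 2028–September 2028: 386,219 + 16,727 + 83,227 = 486,173 (under)
August 2028–October 2028: 16,727 + 83,227 + 263,883 = 363,837 (under)
September 2028–November 2028: 83,227 + 263,883 + 5,116 = 352,226 (under)
October 2028–December 2028: 263,883 + 5,116 + 145,062 = 414,061 (under)
0 windows exceed the threshold.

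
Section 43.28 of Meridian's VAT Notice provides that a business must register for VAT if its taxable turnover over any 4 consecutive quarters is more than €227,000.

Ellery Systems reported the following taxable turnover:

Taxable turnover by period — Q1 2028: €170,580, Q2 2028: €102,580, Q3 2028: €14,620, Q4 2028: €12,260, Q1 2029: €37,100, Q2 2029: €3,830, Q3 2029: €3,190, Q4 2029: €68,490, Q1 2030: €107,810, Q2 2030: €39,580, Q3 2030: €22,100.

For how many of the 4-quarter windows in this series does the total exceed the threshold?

Q1 2028–Q4 2028: €170,580 + €102,580 + €14,620 + €12,260 = €300,040 (over)
Q2 2028–Q1 2029: €102,580 + €14,620 + €12,260 + €37,100 = €166,560 (under)
Q3 2028–Q2 2029: €14,620 + €12,260 + €37,100 + €3,830 = €67,810 (under)
Q4 2028–Q3 2029: €12,260 + €37,100 + €3,830 + €3,190 = €56,380 (under)
Q1 2029–Q4 2029: €37,100 + €3,830 + €3,190 + €68,490 = €112,610 (under)
Q2 2029–Q1 2030: €3,830 + €3,190 + €68,490 + €107,810 = €183,320 (under)
Q3 2029–Q2 2030: €3,190 + €68,490 + €107,810 + €39,580 = €219,070 (under)
Q4 2029–Q3 2030: €68,490 + €107,810 + €39,580 + €22,100 = €237,980 (over)
2 windows exceed the threshold.

2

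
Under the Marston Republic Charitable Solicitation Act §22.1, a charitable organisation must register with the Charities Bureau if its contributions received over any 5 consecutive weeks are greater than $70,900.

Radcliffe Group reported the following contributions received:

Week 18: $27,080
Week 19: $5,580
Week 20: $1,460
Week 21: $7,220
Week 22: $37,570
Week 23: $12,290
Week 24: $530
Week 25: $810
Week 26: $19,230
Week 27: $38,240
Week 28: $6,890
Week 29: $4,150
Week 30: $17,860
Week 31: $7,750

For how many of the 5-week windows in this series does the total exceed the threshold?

Week 18–Week 22: $27,080 + $5,580 + $1,460 + $7,220 + $37,570 = $78,910 (over)
Week 19–Week 23: $5,580 + $1,460 + $7,220 + $37,570 + $12,290 = $64,120 (under)
Week 20–Week 24: $1,460 + $7,220 + $37,570 + $12,290 + $530 = $59,070 (under)
Week 21–Week 25: $7,220 + $37,570 + $12,290 + $530 + $810 = $58,420 (under)
Week 22–Week 26: $37,570 + $12,290 + $530 + $810 + $19,230 = $70,430 (under)
Week 23–Week 27: $12,290 + $530 + $810 + $19,230 + $38,240 = $71,100 (over)
Week 24–Week 28: $530 + $810 + $19,230 + $38,240 + $6,890 = $65,700 (under)
Week 25–Week 29: $810 + $19,230 + $38,240 + $6,890 + $4,150 = $69,320 (under)
Week 26–Week 30: $19,230 + $38,240 + $6,890 + $4,150 + $17,860 = $86,370 (over)
Week 27–Week 31: $38,240 + $6,890 + $4,150 + $17,860 + $7,750 = $74,890 (over)
4 windows exceed the threshold.

4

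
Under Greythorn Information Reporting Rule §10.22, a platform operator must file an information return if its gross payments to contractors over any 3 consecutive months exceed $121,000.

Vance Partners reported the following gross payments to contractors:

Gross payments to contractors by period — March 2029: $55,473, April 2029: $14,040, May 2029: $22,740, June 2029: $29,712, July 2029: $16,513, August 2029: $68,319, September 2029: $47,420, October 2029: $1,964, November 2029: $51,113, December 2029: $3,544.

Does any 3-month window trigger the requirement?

March 2029–May 2029: $55,473 + $14,040 + $22,740 = $92,253 (under)
April 2029–June 2029: $14,040 + $22,740 + $29,712 = $66,492 (under)
May 2029–July 2029: $22,740 + $29,712 + $16,513 = $68,965 (under)
June 2029–August 2029: $29,712 + $16,513 + $68,319 = $114,544 (under)
July 2029–September 2029: $16,513 + $68,319 + $47,420 = $132,252 (over)
August 2029–October 2029: $68,319 + $47,420 + $1,964 = $117,703 (under)
September 2029–November 2029: $47,420 + $1,964 + $51,113 = $100,497 (under)
October 2029–December 2029: $1,964 + $51,113 + $3,544 = $56,621 (under)
At least one window exceeds $121,000.

Yes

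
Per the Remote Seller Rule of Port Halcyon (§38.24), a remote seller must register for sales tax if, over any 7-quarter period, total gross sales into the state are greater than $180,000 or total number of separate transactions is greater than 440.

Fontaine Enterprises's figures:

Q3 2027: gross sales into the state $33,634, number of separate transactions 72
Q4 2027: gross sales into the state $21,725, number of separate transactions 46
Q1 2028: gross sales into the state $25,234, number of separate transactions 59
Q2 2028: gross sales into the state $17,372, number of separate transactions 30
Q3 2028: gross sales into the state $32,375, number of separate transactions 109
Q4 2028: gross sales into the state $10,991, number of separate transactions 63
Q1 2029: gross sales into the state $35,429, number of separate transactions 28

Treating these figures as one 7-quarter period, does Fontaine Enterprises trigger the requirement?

No

Total gross sales into the state: $33,634 + $21,725 + $25,234 + $17,372 + $32,375 + $10,991 + $35,429 = $176,760 (≤ $180,000).
Total number of separate transactions: 72 + 46 + 59 + 30 + 109 + 63 + 28 = 407 (≤ 440).
The test is 'or': neither threshold is exceeded.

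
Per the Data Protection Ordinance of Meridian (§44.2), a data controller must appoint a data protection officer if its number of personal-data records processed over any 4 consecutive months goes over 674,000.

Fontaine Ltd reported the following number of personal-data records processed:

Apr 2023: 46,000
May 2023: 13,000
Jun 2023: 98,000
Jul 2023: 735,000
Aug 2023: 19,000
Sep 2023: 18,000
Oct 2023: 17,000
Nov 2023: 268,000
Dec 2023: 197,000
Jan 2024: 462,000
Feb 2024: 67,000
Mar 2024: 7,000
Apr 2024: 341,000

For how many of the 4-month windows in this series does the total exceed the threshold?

8

Apr 2023–Jul 2023: 46,000 + 13,000 + 98,000 + 735,000 = 892,000 (over)
May 2023–Aug 2023: 13,000 + 98,000 + 735,000 + 19,000 = 865,000 (over)
Jun 2023–Sep 2023: 98,000 + 735,000 + 19,000 + 18,000 = 870,000 (over)
Jul 2023–Oct 2023: 735,000 + 19,000 + 18,000 + 17,000 = 789,000 (over)
Aug 2023–Nov 2023: 19,000 + 18,000 + 17,000 + 268,000 = 322,000 (under)
Sep 2023–Dec 2023: 18,000 + 17,000 + 268,000 + 197,000 = 500,000 (under)
Oct 2023–Jan 2024: 17,000 + 268,000 + 197,000 + 462,000 = 944,000 (over)
Nov 2023–Feb 2024: 268,000 + 197,000 + 462,000 + 67,000 = 994,000 (over)
Dec 2023–Mar 2024: 197,000 + 462,000 + 67,000 + 7,000 = 733,000 (over)
Jan 2024–Apr 2024: 462,000 + 67,000 + 7,000 + 341,000 = 877,000 (over)
8 windows exceed the threshold.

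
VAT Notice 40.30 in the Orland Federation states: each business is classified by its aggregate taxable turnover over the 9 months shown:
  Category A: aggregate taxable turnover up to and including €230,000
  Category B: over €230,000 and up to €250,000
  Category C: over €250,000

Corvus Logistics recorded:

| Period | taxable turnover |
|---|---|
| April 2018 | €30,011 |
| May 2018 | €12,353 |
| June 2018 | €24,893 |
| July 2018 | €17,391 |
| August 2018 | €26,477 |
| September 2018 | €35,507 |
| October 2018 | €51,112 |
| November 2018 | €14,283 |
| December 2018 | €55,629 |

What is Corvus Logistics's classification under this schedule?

Category C

Aggregate taxable turnover: €30,011 + €12,353 + €24,893 + €17,391 + €26,477 + €35,507 + €51,112 + €14,283 + €55,629 = €267,656.
€267,656 > €250,000, so Category C applies.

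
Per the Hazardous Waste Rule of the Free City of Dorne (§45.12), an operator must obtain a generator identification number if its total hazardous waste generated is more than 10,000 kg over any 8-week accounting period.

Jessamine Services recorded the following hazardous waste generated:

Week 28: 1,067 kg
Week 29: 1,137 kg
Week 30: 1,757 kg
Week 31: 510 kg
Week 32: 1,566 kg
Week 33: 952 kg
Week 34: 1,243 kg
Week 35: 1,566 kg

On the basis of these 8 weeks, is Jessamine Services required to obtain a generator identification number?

Total hazardous waste generated: 1,067 kg + 1,137 kg + 1,757 kg + 510 kg + 1,566 kg + 952 kg + 1,243 kg + 1,566 kg = 9,798 kg.
9,798 kg ≤ 10,000 kg, so the threshold is not exceeded.

No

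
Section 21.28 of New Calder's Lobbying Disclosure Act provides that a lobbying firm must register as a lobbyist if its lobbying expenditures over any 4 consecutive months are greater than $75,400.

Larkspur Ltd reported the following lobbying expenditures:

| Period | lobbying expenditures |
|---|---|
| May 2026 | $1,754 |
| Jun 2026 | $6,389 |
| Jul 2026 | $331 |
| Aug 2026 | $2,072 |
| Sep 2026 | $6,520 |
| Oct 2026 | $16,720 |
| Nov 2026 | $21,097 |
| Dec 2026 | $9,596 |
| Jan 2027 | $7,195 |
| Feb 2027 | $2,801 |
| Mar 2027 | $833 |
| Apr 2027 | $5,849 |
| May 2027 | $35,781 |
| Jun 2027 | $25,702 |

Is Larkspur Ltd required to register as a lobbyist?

No

May 2026–Aug 2026: $1,754 + $6,389 + $331 + $2,072 = $10,546 (under)
Jun 2026–Sep 2026: $6,389 + $331 + $2,072 + $6,520 = $15,312 (under)
Jul 2026–Oct 2026: $331 + $2,072 + $6,520 + $16,720 = $25,643 (under)
Aug 2026–Nov 2026: $2,072 + $6,520 + $16,720 + $21,097 = $46,409 (under)
Sep 2026–Dec 2026: $6,520 + $16,720 + $21,097 + $9,596 = $53,933 (under)
Oct 2026–Jan 2027: $16,720 + $21,097 + $9,596 + $7,195 = $54,608 (under)
Nov 2026–Feb 2027: $21,097 + $9,596 + $7,195 + $2,801 = $40,689 (under)
Dec 2026–Mar 2027: $9,596 + $7,195 + $2,801 + $833 = $20,425 (under)
Jan 2027–Apr 2027: $7,195 + $2,801 + $833 + $5,849 = $16,678 (under)
Feb 2027–May 2027: $2,801 + $833 + $5,849 + $35,781 = $45,264 (under)
Mar 2027–Jun 2027: $833 + $5,849 + $35,781 + $25,702 = $68,165 (under)
No window exceeds $75,400.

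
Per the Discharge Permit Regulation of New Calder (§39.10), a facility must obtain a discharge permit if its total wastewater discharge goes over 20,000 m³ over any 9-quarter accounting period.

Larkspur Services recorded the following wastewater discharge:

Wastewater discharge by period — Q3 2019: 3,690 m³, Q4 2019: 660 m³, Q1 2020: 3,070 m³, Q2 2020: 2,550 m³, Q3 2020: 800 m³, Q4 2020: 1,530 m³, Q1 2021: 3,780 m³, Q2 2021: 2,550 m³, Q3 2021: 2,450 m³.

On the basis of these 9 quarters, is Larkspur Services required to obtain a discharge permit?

Total wastewater discharge: 3,690 m³ + 660 m³ + 3,070 m³ + 2,550 m³ + 800 m³ + 1,530 m³ + 3,780 m³ + 2,550 m³ + 2,450 m³ = 21,080 m³.
21,080 m³ > 20,000 m³, so the threshold is exceeded.

Yes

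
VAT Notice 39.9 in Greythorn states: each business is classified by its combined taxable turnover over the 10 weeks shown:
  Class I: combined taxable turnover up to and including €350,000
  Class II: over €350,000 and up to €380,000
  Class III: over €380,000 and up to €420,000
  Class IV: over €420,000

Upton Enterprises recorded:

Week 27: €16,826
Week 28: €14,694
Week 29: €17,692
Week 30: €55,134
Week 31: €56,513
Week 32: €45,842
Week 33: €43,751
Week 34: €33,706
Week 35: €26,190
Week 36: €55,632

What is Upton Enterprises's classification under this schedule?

Class II

Combined taxable turnover: €16,826 + €14,694 + €17,692 + €55,134 + €56,513 + €45,842 + €43,751 + €33,706 + €26,190 + €55,632 = €365,980.
€350,000 < €365,980 ≤ €380,000, so Class II applies.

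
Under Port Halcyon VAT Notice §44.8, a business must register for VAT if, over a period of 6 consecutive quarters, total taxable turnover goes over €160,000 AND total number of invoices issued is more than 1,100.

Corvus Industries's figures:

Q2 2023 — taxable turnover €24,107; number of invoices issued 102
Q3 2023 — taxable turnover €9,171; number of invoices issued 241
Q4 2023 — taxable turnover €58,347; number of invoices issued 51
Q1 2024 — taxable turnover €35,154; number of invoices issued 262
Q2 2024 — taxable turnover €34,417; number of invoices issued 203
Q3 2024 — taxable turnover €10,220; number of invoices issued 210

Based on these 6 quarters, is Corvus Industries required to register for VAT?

Total taxable turnover: €24,107 + €9,171 + €58,347 + €35,154 + €34,417 + €10,220 = €171,416 (> €160,000).
Total number of invoices issued: 102 + 241 + 51 + 262 + 203 + 210 = 1,069 (≤ 1,100).
The test is 'and': the rule requires both, and at least one is not exceeded.

No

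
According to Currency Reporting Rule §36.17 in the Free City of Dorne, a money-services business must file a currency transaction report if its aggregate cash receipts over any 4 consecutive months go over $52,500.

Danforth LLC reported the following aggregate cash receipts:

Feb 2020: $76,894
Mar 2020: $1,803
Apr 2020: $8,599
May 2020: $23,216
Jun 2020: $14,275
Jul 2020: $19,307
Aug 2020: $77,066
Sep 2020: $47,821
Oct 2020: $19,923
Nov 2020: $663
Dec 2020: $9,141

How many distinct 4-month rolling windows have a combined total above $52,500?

7

Feb 2020–May 2020: $76,894 + $1,803 + $8,599 + $23,216 = $110,512 (over)
Mar 2020–Jun 2020: $1,803 + $8,599 + $23,216 + $14,275 = $47,893 (under)
Apr 2020–Jul 2020: $8,599 + $23,216 + $14,275 + $19,307 = $65,397 (over)
May 2020–Aug 2020: $23,216 + $14,275 + $19,307 + $77,066 = $133,864 (over)
Jun 2020–Sep 2020: $14,275 + $19,307 + $77,066 + $47,821 = $158,469 (over)
Jul 2020–Oct 2020: $19,307 + $77,066 + $47,821 + $19,923 = $164,117 (over)
Aug 2020–Nov 2020: $77,066 + $47,821 + $19,923 + $663 = $145,473 (over)
Sep 2020–Dec 2020: $47,821 + $19,923 + $663 + $9,141 = $77,548 (over)
7 windows exceed the threshold.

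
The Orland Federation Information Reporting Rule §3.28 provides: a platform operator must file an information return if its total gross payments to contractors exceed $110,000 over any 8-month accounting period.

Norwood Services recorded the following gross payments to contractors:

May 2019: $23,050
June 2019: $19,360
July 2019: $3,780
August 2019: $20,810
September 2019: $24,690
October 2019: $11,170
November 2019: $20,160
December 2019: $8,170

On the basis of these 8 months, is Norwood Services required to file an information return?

Yes

Total gross payments to contractors: $23,050 + $19,360 + $3,780 + $20,810 + $24,690 + $11,170 + $20,160 + $8,170 = $131,190.
$131,190 > $110,000, so the threshold is exceeded.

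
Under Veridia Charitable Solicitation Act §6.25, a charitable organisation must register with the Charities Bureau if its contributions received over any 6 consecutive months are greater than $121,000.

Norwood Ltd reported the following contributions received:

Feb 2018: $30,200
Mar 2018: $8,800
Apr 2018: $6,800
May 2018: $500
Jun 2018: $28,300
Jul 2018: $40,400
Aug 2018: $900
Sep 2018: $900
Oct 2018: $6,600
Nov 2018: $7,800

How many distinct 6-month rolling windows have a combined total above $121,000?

Feb 2018–Jul 2018: $30,200 + $8,800 + $6,800 + $500 + $28,300 + $40,400 = $115,000 (under)
Mar 2018–Aug 2018: $8,800 + $6,800 + $500 + $28,300 + $40,400 + $900 = $85,700 (under)
Apr 2018–Sep 2018: $6,800 + $500 + $28,300 + $40,400 + $900 + $900 = $77,800 (under)
May 2018–Oct 2018: $500 + $28,300 + $40,400 + $900 + $900 + $6,600 = $77,600 (under)
Jun 2018–Nov 2018: $28,300 + $40,400 + $900 + $900 + $6,600 + $7,800 = $84,900 (under)
0 windows exceed the threshold.

0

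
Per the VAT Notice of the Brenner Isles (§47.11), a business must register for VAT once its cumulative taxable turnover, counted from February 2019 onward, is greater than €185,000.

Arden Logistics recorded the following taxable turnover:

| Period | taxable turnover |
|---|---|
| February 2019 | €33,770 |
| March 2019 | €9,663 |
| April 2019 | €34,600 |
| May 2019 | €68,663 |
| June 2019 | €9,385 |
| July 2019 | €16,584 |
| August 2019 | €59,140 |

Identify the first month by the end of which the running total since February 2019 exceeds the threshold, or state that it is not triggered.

August 2019

Through February 2019: €33,770
Through March 2019: €43,433
Through April 2019: €78,033
Through May 2019: €146,696
Through June 2019: €156,081
Through July 2019: €172,665
Through August 2019: €231,805 ← exceeds threshold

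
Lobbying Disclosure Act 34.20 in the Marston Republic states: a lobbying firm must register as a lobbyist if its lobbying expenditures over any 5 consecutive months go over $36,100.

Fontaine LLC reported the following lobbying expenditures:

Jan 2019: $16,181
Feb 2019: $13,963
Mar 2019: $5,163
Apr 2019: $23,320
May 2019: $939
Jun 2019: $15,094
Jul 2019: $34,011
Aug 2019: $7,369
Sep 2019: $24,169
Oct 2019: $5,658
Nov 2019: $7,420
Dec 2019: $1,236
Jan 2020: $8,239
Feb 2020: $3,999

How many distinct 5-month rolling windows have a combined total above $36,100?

9

Jan 2019–May 2019: $16,181 + $13,963 + $5,163 + $23,320 + $939 = $59,566 (over)
Feb 2019–Jun 2019: $13,963 + $5,163 + $23,320 + $939 + $15,094 = $58,479 (over)
Mar 2019–Jul 2019: $5,163 + $23,320 + $939 + $15,094 + $34,011 = $78,527 (over)
Apr 2019–Aug 2019: $23,320 + $939 + $15,094 + $34,011 + $7,369 = $80,733 (over)
May 2019–Sep 2019: $939 + $15,094 + $34,011 + $7,369 + $24,169 = $81,582 (over)
Jun 2019–Oct 2019: $15,094 + $34,011 + $7,369 + $24,169 + $5,658 = $86,301 (over)
Jul 2019–Nov 2019: $34,011 + $7,369 + $24,169 + $5,658 + $7,420 = $78,627 (over)
Aug 2019–Dec 2019: $7,369 + $24,169 + $5,658 + $7,420 + $1,236 = $45,852 (over)
Sep 2019–Jan 2020: $24,169 + $5,658 + $7,420 + $1,236 + $8,239 = $46,722 (over)
Oct 2019–Feb 2020: $5,658 + $7,420 + $1,236 + $8,239 + $3,999 = $26,552 (under)
9 windows exceed the threshold.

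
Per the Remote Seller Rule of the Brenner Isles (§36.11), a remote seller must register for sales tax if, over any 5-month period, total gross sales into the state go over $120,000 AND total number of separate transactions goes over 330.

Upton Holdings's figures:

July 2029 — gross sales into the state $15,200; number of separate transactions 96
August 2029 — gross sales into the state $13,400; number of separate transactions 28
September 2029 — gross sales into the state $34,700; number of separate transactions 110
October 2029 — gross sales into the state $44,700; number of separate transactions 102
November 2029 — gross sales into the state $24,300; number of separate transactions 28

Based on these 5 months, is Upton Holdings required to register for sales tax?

Total gross sales into the state: $15,200 + $13,400 + $34,700 + $44,700 + $24,300 = $132,300 (> $120,000).
Total number of separate transactions: 96 + 28 + 110 + 102 + 28 = 364 (> 330).
The test is 'and': both thresholds are exceeded.

Yes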